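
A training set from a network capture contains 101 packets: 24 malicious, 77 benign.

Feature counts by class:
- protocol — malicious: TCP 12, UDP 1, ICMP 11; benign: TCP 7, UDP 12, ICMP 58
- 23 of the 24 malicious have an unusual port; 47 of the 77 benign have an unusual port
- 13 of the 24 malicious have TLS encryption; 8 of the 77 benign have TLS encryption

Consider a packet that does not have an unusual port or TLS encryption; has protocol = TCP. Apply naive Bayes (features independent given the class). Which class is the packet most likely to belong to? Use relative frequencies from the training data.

benign

malicious: (24/101) × (12/24) × (1/24) × (11/24) ≈ 0.00226898
benign: (77/101) × (7/77) × (30/77) × (69/77) ≈ 0.0241972
Highest score → benign.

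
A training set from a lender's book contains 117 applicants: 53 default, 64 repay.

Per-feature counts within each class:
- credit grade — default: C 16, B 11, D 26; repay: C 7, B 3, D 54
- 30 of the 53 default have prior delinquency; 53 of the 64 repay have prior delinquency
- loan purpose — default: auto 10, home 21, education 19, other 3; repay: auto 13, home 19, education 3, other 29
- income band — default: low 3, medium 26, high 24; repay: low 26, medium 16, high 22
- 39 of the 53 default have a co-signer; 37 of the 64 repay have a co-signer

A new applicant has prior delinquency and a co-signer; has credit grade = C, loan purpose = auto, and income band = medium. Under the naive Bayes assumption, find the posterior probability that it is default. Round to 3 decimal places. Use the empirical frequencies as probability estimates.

default: (53/117) × (16/53) × (30/53) × (10/53) × (26/53) × (39/53) ≈ 0.00527218
repay: (64/117) × (7/64) × (53/64) × (13/64) × (16/64) × (37/64) ≈ 0.00145457
P(default | x) = 0.00527218 / 0.00672675 ≈ 0.784

0.784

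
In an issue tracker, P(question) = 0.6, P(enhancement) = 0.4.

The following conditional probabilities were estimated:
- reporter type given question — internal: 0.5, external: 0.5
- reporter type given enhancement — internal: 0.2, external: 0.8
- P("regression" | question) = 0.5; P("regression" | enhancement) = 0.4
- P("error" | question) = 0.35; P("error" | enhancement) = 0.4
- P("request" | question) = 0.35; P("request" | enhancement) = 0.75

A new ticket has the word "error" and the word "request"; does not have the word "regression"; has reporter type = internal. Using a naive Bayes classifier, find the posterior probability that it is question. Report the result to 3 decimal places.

0.561

question: 0.6 × 0.5 × (1−0.5) × 0.35 × 0.35 = 0.018375
enhancement: 0.4 × 0.2 × (1−0.4) × 0.4 × 0.75 = 0.0144
P(question | x) = 0.018375 / 0.032775 ≈ 0.561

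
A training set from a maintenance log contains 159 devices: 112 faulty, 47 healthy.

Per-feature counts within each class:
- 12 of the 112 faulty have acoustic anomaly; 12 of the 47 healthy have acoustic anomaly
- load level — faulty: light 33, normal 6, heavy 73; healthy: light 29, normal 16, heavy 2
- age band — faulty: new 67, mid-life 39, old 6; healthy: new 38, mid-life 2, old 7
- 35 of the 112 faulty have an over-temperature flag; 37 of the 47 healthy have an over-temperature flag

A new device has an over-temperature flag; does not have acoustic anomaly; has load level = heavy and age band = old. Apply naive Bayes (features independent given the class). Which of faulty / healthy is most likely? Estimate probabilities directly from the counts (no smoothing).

faulty: (112/159) × (100/112) × (73/112) × (6/112) × (35/112) ≈ 0.00686264
healthy: (47/159) × (35/47) × (2/47) × (7/47) × (37/47) ≈ 0.00109826
Highest score → faulty.

faulty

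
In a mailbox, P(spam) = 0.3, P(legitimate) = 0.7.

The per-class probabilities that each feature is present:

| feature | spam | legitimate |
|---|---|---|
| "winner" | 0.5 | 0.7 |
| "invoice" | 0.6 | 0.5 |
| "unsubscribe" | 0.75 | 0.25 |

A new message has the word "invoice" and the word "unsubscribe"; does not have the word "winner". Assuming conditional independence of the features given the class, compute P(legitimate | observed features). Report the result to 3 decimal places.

0.280

spam: 0.3 × (1−0.5) × 0.6 × 0.75 = 0.0675
legitimate: 0.7 × (1−0.7) × 0.5 × 0.25 = 0.02625
P(legitimate | x) = 0.02625 / 0.09375 ≈ 0.280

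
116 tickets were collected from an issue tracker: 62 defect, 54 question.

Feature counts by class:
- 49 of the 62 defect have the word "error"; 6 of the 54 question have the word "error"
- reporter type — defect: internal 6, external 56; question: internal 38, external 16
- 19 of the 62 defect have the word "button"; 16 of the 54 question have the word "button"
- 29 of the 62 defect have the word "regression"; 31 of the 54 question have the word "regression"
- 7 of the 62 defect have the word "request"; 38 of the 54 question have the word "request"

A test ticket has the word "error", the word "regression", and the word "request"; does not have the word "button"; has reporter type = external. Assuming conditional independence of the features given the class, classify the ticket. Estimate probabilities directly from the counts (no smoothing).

defect: (62/116) × (49/62) × (56/62) × (43/62) × (29/62) × (7/62) ≈ 0.0139741
question: (54/116) × (6/54) × (16/54) × (38/54) × (31/54) × (38/54) ≈ 0.00435679
Highest score → defect.

defect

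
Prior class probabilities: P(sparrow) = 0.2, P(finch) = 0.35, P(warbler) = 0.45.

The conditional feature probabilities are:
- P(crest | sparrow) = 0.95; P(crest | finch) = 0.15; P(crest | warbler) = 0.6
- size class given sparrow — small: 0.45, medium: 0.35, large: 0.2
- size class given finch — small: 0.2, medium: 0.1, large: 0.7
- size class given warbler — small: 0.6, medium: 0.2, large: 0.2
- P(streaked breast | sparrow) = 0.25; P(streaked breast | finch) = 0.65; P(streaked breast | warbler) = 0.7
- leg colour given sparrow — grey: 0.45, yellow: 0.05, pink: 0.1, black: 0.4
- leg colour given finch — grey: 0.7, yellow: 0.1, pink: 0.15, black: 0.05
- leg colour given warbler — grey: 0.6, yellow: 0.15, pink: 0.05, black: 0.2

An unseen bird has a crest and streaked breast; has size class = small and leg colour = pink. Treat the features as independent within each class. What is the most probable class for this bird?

sparrow: 0.2 × 0.95 × 0.45 × 0.25 × 0.1 = 0.0021375
finch: 0.35 × 0.15 × 0.2 × 0.65 × 0.15 = 0.00102375
warbler: 0.45 × 0.6 × 0.6 × 0.7 × 0.05 = 0.00567
Highest score → warbler.

warbler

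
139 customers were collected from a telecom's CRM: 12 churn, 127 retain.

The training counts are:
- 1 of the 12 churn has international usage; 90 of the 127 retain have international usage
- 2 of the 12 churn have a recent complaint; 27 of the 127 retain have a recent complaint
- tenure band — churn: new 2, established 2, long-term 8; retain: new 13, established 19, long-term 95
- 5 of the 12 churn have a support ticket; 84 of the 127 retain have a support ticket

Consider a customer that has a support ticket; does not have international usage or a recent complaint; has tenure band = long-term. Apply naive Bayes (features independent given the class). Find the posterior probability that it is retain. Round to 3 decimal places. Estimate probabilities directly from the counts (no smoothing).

0.850

churn: (12/139) × (11/12) × (10/12) × (8/12) × (5/12) ≈ 0.0183187
retain: (127/139) × (37/127) × (100/127) × (95/127) × (84/127) ≈ 0.1037
P(retain | x) = 0.1037 / 0.1220187 ≈ 0.850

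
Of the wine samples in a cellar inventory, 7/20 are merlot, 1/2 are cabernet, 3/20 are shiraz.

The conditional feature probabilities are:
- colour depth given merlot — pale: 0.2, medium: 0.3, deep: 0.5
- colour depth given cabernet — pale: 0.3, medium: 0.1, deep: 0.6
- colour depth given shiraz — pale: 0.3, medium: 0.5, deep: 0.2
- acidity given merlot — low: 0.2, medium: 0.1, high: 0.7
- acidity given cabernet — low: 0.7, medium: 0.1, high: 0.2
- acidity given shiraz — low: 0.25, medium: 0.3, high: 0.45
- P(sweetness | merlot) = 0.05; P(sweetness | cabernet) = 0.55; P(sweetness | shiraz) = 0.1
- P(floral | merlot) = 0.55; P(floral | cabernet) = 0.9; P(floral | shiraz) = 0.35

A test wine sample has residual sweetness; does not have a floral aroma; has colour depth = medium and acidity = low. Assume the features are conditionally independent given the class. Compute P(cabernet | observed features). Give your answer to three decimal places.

0.532

merlot: 0.35 × 0.3 × 0.2 × 0.05 × (1−0.55) = 0.0004725
cabernet: 0.5 × 0.1 × 0.7 × 0.55 × (1−0.9) = 0.001925
shiraz: 0.15 × 0.5 × 0.25 × 0.1 × (1−0.35) = 0.00121875
P(cabernet | x) = 0.001925 / 0.00361625 ≈ 0.532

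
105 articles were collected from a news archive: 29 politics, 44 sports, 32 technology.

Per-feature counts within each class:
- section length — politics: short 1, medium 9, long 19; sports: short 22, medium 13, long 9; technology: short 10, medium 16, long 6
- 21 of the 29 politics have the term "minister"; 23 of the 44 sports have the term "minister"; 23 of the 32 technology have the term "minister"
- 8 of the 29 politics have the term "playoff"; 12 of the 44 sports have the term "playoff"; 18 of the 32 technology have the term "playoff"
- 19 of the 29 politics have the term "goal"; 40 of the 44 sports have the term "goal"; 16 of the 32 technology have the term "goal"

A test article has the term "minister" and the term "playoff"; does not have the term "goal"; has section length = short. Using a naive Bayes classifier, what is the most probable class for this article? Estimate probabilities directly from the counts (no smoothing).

politics: (29/105) × (1/29) × (21/29) × (8/29) × (10/29) ≈ 0.000656033
sports: (44/105) × (22/44) × (23/44) × (12/44) × (4/44) ≈ 0.00271547
technology: (32/105) × (10/32) × (23/32) × (18/32) × (16/32) ≈ 0.0192522
Highest score → technology.

technology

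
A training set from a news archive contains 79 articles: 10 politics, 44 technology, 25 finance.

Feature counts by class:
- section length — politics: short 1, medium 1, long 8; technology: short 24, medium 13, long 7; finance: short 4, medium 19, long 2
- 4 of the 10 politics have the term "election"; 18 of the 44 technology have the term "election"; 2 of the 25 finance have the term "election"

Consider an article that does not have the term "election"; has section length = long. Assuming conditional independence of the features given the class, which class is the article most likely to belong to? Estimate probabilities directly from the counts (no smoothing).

politics

politics: (10/79) × (8/10) × (6/10) ≈ 0.0607595
technology: (44/79) × (7/44) × (26/44) ≈ 0.052359
finance: (25/79) × (2/25) × (23/25) ≈ 0.0232911
Highest score → politics.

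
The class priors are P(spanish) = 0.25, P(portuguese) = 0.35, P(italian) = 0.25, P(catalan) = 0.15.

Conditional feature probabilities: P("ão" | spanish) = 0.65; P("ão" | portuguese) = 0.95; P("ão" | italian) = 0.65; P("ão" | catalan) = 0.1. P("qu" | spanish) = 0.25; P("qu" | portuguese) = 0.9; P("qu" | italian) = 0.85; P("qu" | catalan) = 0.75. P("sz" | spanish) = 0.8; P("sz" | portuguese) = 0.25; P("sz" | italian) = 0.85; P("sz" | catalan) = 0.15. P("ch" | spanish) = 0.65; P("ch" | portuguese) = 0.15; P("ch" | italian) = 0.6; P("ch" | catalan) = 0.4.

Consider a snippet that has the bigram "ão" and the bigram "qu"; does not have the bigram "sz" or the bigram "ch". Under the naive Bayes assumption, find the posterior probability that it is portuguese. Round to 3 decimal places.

0.919

spanish: 0.25 × 0.65 × 0.25 × (1−0.8) × (1−0.65) = 0.00284375
portuguese: 0.35 × 0.95 × 0.9 × (1−0.25) × (1−0.15) = 0.190771875
italian: 0.25 × 0.65 × 0.85 × (1−0.85) × (1−0.6) = 0.0082875
catalan: 0.15 × 0.1 × 0.75 × (1−0.15) × (1−0.4) = 0.0057375
P(portuguese | x) = 0.190771875 / 0.207640625 ≈ 0.919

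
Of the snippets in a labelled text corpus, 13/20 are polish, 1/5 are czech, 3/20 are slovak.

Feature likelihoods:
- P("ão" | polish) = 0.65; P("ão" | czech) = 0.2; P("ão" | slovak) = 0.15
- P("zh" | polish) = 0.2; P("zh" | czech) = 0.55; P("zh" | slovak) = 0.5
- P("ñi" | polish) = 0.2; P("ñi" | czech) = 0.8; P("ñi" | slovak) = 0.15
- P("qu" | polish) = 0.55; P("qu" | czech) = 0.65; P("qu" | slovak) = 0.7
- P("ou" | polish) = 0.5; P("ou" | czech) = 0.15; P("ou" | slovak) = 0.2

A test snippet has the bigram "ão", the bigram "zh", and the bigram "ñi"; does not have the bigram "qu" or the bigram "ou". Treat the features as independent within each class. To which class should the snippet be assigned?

polish: 0.65 × 0.65 × 0.2 × 0.2 × (1−0.55) × (1−0.5) = 0.0038025
czech: 0.2 × 0.2 × 0.55 × 0.8 × (1−0.65) × (1−0.15) = 0.005236
slovak: 0.15 × 0.15 × 0.5 × 0.15 × (1−0.7) × (1−0.2) = 0.000405
Highest score → czech.

czech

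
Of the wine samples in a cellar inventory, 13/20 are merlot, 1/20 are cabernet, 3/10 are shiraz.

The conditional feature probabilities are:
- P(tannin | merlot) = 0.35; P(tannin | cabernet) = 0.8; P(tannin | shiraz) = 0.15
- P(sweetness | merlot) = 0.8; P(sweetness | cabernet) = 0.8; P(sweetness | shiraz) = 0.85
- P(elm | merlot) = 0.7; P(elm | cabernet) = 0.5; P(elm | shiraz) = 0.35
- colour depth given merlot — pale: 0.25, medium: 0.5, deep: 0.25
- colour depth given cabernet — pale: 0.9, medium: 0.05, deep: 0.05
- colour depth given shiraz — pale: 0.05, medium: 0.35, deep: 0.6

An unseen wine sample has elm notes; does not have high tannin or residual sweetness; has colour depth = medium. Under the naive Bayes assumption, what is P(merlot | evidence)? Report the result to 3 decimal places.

0.862

merlot: 0.65 × (1−0.35) × (1−0.8) × 0.7 × 0.5 = 0.029575
cabernet: 0.05 × (1−0.8) × (1−0.8) × 0.5 × 0.05 = 0.00005
shiraz: 0.3 × (1−0.15) × (1−0.85) × 0.35 × 0.35 = 0.004685625
P(merlot | x) = 0.029575 / 0.034310625 ≈ 0.862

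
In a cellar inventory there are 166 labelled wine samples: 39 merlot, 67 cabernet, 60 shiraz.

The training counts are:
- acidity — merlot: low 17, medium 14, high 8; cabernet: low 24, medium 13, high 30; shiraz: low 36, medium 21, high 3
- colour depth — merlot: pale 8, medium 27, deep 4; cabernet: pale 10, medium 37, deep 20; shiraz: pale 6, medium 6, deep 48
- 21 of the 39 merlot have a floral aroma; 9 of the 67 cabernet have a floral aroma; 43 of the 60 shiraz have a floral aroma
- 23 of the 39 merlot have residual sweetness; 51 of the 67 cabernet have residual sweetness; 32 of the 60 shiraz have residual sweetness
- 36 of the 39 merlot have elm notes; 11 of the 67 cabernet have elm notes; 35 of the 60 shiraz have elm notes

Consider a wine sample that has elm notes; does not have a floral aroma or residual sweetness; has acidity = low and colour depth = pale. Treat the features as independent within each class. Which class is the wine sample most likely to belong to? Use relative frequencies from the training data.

merlot

merlot: (39/166) × (17/39) × (8/39) × (18/39) × (16/39) × (36/39) ≈ 0.0036717
cabernet: (67/166) × (24/67) × (10/67) × (58/67) × (16/67) × (11/67) ≈ 0.000732394
shiraz: (60/166) × (36/60) × (6/60) × (17/60) × (28/60) × (35/60) ≈ 0.00167269
Highest score → merlot.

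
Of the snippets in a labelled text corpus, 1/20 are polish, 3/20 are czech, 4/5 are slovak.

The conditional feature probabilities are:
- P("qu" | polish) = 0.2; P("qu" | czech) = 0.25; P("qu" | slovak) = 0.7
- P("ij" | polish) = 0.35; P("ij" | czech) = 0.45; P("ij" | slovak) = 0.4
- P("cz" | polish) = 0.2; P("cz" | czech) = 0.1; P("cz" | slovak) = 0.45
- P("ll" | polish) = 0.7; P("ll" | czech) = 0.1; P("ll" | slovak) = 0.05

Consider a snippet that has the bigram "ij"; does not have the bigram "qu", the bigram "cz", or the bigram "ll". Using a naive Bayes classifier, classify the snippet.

polish: 0.05 × (1−0.2) × 0.35 × (1−0.2) × (1−0.7) = 0.00336
czech: 0.15 × (1−0.25) × 0.45 × (1−0.1) × (1−0.1) = 0.04100625
slovak: 0.8 × (1−0.7) × 0.4 × (1−0.45) × (1−0.05) = 0.05016
Highest score → slovak.

slovak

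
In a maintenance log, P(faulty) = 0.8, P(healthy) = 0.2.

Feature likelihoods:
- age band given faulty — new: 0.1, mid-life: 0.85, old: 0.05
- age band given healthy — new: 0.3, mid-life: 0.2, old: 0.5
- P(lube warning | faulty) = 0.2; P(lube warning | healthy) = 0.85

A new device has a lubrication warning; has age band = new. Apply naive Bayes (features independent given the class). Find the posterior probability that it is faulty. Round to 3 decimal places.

0.239

faulty: 0.8 × 0.1 × 0.2 = 0.016
healthy: 0.2 × 0.3 × 0.85 = 0.051
P(faulty | x) = 0.016 / 0.067 ≈ 0.239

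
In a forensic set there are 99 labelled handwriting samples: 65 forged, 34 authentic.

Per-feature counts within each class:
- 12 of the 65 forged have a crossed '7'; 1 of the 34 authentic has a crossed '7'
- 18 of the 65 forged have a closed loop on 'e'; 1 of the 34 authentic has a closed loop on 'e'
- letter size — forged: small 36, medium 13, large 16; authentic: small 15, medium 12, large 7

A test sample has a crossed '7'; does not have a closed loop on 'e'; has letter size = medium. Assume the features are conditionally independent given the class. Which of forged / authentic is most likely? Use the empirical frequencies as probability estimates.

forged: (65/99) × (12/65) × (47/65) × (13/65) ≈ 0.0175291
authentic: (34/99) × (1/34) × (33/34) × (12/34) ≈ 0.00346021
Highest score → forged.

forged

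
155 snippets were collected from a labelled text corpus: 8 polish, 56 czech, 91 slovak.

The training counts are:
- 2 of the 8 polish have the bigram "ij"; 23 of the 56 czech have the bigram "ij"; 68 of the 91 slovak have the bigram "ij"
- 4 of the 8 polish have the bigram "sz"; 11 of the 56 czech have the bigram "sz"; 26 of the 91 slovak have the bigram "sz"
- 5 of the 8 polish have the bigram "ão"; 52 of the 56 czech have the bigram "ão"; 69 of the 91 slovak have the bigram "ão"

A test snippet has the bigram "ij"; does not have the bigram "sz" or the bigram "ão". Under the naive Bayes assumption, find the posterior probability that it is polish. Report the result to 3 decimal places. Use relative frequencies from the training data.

polish: (8/155) × (2/8) × (4/8) × (3/8) ≈ 0.00241935
czech: (56/155) × (23/56) × (45/56) × (4/56) ≈ 0.00851712
slovak: (91/155) × (68/91) × (65/91) × (22/91) ≈ 0.0757583
P(polish | x) = 0.00241935 / 0.08669477 ≈ 0.028

0.028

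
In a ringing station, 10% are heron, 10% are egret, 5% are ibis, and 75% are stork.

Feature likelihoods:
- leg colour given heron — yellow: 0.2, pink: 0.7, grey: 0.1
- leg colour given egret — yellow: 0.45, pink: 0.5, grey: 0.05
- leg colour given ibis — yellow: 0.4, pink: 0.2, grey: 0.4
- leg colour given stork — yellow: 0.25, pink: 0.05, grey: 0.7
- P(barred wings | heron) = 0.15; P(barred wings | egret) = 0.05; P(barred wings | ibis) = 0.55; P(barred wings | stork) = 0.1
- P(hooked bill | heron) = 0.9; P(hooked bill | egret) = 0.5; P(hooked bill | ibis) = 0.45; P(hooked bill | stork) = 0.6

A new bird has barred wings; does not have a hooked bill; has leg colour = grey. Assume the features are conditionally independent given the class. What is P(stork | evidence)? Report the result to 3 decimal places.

heron: 0.1 × 0.1 × 0.15 × (1−0.9) = 0.00015
egret: 0.1 × 0.05 × 0.05 × (1−0.5) = 0.000125
ibis: 0.05 × 0.4 × 0.55 × (1−0.45) = 0.00605
stork: 0.75 × 0.7 × 0.1 × (1−0.6) = 0.021
P(stork | x) = 0.021 / 0.027325 ≈ 0.769

0.769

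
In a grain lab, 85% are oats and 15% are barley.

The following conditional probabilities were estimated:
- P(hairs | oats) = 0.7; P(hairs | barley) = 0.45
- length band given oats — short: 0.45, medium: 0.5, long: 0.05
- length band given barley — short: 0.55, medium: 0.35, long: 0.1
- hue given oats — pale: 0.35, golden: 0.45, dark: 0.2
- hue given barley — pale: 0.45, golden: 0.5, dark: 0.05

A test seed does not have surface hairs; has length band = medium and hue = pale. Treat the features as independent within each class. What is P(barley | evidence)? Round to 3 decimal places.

0.226

oats: 0.85 × (1−0.7) × 0.5 × 0.35 = 0.044625
barley: 0.15 × (1−0.45) × 0.35 × 0.45 = 0.01299375
P(barley | x) = 0.01299375 / 0.05761875 ≈ 0.226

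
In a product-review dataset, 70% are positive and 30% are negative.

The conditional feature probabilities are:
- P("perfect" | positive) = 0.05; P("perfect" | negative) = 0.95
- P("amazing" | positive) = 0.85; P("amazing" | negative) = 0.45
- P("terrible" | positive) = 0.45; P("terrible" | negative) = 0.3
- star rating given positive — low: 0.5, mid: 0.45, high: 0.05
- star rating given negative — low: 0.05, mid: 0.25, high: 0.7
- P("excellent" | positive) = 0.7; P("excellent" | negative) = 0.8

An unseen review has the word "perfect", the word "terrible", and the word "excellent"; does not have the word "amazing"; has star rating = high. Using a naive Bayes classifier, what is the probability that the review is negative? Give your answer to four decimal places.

positive: 0.7 × 0.05 × (1−0.85) × 0.45 × 0.05 × 0.7 = 0.0000826875
negative: 0.3 × 0.95 × (1−0.45) × 0.3 × 0.7 × 0.8 = 0.026334
P(negative | x) = 0.026334 / 0.0264166875 ≈ 0.9969

0.9969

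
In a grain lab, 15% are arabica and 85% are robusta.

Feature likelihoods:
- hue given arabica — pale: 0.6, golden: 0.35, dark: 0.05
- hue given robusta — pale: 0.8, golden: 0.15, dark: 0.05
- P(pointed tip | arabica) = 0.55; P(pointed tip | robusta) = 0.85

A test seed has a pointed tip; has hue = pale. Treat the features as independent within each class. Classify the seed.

robusta

arabica: 0.15 × 0.6 × 0.55 = 0.0495
robusta: 0.85 × 0.8 × 0.85 = 0.578
Highest score → robusta.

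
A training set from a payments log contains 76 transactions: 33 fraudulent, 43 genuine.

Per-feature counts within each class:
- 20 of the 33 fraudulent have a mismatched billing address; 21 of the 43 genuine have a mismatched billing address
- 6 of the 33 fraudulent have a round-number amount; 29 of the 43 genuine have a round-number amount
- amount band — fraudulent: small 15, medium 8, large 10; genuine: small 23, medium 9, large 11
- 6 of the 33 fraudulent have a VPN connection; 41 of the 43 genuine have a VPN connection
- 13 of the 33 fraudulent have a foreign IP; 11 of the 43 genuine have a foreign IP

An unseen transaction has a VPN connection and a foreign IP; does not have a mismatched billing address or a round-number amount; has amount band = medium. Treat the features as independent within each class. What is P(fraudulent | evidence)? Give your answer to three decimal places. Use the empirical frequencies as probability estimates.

0.336

fraudulent: (33/76) × (13/33) × (27/33) × (8/33) × (6/33) × (13/33) ≈ 0.00243009
genuine: (43/76) × (22/43) × (14/43) × (9/43) × (41/43) × (11/43) ≈ 0.00481152
P(fraudulent | x) = 0.00243009 / 0.00724161 ≈ 0.336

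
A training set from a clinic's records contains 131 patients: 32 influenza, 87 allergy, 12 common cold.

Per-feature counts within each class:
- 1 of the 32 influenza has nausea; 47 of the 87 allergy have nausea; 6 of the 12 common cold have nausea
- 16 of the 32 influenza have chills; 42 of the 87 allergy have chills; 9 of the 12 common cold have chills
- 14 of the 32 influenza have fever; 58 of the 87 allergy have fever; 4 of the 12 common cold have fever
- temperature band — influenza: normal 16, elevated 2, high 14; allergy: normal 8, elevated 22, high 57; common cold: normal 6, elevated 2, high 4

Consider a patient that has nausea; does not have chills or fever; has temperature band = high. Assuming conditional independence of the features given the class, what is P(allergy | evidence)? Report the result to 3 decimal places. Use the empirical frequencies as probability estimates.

0.921

influenza: (32/131) × (1/32) × (16/32) × (18/32) × (14/32) ≈ 0.000939289
allergy: (87/131) × (47/87) × (45/87) × (29/87) × (57/87) ≈ 0.0405279
common cold: (12/131) × (6/12) × (3/12) × (8/12) × (4/12) ≈ 0.00254453
P(allergy | x) = 0.0405279 / 0.044011719 ≈ 0.921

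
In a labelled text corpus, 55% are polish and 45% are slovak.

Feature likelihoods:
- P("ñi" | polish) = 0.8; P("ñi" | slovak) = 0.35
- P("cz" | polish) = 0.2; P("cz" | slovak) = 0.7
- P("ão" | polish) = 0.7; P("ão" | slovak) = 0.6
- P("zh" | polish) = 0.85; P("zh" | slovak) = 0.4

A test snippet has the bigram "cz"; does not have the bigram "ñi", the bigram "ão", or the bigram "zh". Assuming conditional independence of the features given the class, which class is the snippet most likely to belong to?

slovak

polish: 0.55 × (1−0.8) × 0.2 × (1−0.7) × (1−0.85) = 0.00099
slovak: 0.45 × (1−0.35) × 0.7 × (1−0.6) × (1−0.4) = 0.04914
Highest score → slovak.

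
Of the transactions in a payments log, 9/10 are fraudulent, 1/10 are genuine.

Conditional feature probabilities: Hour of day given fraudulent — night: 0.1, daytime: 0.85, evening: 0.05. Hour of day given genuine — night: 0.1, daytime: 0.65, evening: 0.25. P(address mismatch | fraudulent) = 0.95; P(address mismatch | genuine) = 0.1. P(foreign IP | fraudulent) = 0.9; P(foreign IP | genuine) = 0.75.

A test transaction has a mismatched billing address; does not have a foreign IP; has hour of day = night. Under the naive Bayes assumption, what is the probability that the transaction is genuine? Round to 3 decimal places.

0.028

fraudulent: 0.9 × 0.1 × 0.95 × (1−0.9) = 0.00855
genuine: 0.1 × 0.1 × 0.1 × (1−0.75) = 0.00025
P(genuine | x) = 0.00025 / 0.0088 ≈ 0.028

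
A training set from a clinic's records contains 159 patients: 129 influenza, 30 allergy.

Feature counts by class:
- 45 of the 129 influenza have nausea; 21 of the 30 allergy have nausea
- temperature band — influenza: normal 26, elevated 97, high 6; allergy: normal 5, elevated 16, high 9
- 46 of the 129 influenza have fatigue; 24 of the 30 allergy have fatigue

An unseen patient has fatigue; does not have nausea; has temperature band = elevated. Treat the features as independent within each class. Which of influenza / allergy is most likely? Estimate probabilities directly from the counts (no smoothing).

influenza

influenza: (129/159) × (84/129) × (97/129) × (46/129) ≈ 0.141655
allergy: (30/159) × (9/30) × (16/30) × (24/30) ≈ 0.0241509
Highest score → influenza.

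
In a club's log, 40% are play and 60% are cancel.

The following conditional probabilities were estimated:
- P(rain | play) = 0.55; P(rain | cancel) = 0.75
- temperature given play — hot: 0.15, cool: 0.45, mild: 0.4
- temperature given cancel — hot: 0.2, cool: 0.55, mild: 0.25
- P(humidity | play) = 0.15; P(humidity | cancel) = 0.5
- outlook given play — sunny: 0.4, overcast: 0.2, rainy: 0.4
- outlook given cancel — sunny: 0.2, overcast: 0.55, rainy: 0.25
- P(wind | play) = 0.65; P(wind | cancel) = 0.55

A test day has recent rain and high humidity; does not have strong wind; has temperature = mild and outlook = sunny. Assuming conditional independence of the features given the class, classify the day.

play: 0.4 × 0.55 × 0.4 × 0.15 × 0.4 × (1−0.65) = 0.001848
cancel: 0.6 × 0.75 × 0.25 × 0.5 × 0.2 × (1−0.55) = 0.0050625
Highest score → cancel.

cancel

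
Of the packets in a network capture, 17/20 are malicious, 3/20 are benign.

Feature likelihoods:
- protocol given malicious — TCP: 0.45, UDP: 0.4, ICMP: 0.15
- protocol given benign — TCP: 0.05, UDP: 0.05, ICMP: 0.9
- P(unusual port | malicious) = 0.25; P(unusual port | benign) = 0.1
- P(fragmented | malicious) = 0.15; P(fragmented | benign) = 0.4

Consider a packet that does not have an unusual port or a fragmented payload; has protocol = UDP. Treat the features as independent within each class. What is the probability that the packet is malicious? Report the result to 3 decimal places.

malicious: 0.85 × 0.4 × (1−0.25) × (1−0.15) = 0.21675
benign: 0.15 × 0.05 × (1−0.1) × (1−0.4) = 0.00405
P(malicious | x) = 0.21675 / 0.2208 ≈ 0.982

0.982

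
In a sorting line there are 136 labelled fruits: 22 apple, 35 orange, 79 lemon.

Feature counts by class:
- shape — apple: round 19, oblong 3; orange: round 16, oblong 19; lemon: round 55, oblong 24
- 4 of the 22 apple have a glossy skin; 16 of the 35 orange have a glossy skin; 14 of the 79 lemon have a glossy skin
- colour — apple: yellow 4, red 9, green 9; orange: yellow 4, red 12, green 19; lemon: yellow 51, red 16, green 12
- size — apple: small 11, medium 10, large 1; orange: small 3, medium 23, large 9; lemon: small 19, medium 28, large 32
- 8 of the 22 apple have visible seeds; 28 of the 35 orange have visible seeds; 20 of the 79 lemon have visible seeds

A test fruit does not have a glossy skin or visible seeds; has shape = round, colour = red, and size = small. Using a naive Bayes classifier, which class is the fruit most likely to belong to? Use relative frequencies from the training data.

apple: (22/136) × (19/22) × (18/22) × (9/22) × (11/22) × (14/22) ≈ 0.0148785
orange: (35/136) × (16/35) × (19/35) × (12/35) × (3/35) × (7/35) ≈ 0.000375373
lemon: (79/136) × (55/79) × (65/79) × (16/79) × (19/79) × (59/79) ≈ 0.0121047
Highest score → apple.

apple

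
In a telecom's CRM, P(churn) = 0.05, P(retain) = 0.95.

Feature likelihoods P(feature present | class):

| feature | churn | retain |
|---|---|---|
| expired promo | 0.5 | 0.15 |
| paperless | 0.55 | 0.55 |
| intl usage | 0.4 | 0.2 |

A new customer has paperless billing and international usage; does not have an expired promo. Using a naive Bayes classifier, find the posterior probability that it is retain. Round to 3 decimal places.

0.942

churn: 0.05 × (1−0.5) × 0.55 × 0.4 = 0.0055
retain: 0.95 × (1−0.15) × 0.55 × 0.2 = 0.088825
P(retain | x) = 0.088825 / 0.094325 ≈ 0.942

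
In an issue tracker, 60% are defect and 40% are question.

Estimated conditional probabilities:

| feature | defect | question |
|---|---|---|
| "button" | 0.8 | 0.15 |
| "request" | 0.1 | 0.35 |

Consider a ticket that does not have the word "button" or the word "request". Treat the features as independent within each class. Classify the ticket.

question

defect: 0.6 × (1−0.8) × (1−0.1) = 0.108
question: 0.4 × (1−0.15) × (1−0.35) = 0.221
Highest score → question.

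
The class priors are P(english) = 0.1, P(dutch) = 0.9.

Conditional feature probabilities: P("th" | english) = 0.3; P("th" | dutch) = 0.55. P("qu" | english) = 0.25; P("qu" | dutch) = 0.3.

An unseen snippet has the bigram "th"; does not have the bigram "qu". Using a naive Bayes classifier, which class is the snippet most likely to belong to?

dutch

english: 0.1 × 0.3 × (1−0.25) = 0.0225
dutch: 0.9 × 0.55 × (1−0.3) = 0.3465
Highest score → dutch.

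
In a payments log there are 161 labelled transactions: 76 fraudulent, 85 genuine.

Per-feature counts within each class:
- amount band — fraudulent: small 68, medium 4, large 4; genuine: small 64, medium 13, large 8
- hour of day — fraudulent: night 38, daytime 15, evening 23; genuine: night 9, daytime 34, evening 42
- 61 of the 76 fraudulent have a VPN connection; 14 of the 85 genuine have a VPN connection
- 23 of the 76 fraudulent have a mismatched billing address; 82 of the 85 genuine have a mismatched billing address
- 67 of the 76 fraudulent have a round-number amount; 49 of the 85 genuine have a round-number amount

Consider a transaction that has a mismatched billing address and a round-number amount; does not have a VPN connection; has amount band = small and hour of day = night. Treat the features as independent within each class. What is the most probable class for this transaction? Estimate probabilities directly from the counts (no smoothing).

fraudulent: (76/161) × (68/76) × (38/76) × (15/76) × (23/76) × (67/76) ≈ 0.01112
genuine: (85/161) × (64/85) × (9/85) × (71/85) × (82/85) × (49/85) ≈ 0.0195519
Highest score → genuine.

genuine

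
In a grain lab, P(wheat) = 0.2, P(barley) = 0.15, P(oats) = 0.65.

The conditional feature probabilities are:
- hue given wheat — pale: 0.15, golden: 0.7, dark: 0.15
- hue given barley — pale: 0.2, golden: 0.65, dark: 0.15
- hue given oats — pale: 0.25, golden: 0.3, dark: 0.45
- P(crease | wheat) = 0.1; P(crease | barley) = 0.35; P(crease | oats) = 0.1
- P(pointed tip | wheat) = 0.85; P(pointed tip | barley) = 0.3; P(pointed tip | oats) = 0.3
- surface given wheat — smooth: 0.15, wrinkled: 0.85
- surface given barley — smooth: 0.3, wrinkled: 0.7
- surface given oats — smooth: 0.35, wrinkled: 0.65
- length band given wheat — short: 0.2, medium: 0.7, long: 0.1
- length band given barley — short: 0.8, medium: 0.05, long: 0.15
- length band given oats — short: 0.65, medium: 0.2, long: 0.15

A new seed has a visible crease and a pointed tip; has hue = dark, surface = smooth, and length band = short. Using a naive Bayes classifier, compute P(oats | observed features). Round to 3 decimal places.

0.756

wheat: 0.2 × 0.15 × 0.1 × 0.85 × 0.15 × 0.2 = 0.0000765
barley: 0.15 × 0.15 × 0.35 × 0.3 × 0.3 × 0.8 = 0.000567
oats: 0.65 × 0.45 × 0.1 × 0.3 × 0.35 × 0.65 = 0.0019963125
P(oats | x) = 0.0019963125 / 0.0026398125 ≈ 0.756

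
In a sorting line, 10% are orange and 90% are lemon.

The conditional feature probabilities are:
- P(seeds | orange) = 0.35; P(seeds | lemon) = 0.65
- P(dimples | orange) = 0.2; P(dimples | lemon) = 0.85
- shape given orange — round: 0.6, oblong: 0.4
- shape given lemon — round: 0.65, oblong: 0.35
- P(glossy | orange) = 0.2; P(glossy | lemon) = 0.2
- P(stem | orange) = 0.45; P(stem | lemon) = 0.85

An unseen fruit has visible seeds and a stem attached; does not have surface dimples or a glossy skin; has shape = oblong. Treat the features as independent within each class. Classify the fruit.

orange: 0.1 × 0.35 × (1−0.2) × 0.4 × (1−0.2) × 0.45 = 0.004032
lemon: 0.9 × 0.65 × (1−0.85) × 0.35 × (1−0.2) × 0.85 = 0.0208845
Highest score → lemon.

lemon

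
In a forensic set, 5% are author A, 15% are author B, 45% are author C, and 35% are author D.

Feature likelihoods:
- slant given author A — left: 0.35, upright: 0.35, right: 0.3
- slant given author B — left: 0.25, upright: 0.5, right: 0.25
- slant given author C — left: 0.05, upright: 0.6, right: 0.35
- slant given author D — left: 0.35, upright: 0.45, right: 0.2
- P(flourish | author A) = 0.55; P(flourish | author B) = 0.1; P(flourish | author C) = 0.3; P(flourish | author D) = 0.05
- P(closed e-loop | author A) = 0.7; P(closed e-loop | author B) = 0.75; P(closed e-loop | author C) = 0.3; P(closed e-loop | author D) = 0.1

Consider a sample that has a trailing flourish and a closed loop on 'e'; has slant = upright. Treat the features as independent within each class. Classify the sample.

author A: 0.05 × 0.35 × 0.55 × 0.7 = 0.0067375
author B: 0.15 × 0.5 × 0.1 × 0.75 = 0.005625
author C: 0.45 × 0.6 × 0.3 × 0.3 = 0.0243
author D: 0.35 × 0.45 × 0.05 × 0.1 = 0.0007875
Highest score → author C.

author C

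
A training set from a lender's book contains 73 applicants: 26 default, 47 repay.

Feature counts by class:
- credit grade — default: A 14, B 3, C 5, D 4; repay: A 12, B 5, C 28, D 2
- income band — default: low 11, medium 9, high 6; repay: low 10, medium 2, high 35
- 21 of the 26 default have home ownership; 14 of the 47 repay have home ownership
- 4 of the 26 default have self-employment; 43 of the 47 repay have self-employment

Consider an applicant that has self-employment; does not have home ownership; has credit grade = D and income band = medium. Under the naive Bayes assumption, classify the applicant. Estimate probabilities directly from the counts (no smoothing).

repay

default: (26/73) × (4/26) × (9/26) × (5/26) × (4/26) ≈ 0.000561164
repay: (47/73) × (2/47) × (2/47) × (33/47) × (43/47) ≈ 0.000748904
Highest score → repay.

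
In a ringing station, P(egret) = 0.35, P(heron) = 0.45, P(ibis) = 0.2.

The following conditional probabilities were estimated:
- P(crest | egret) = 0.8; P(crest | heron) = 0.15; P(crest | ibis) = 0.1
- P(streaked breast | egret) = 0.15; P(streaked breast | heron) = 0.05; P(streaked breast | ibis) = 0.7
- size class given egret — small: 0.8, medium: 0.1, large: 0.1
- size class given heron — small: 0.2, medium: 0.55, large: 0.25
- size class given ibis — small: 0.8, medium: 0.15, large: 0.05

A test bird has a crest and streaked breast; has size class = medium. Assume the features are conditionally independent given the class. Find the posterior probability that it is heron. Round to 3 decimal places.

egret: 0.35 × 0.8 × 0.15 × 0.1 = 0.0042
heron: 0.45 × 0.15 × 0.05 × 0.55 = 0.00185625
ibis: 0.2 × 0.1 × 0.7 × 0.15 = 0.0021
P(heron | x) = 0.00185625 / 0.00815625 ≈ 0.228

0.228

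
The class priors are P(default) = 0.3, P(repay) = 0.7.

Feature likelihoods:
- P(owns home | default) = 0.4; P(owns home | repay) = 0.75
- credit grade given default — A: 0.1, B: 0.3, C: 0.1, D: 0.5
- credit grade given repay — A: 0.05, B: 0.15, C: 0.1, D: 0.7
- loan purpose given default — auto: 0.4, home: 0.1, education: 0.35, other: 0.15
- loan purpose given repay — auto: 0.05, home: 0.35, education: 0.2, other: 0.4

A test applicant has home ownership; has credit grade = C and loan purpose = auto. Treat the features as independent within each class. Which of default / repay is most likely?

default

default: 0.3 × 0.4 × 0.1 × 0.4 = 0.0048
repay: 0.7 × 0.75 × 0.1 × 0.05 = 0.002625
Highest score → default.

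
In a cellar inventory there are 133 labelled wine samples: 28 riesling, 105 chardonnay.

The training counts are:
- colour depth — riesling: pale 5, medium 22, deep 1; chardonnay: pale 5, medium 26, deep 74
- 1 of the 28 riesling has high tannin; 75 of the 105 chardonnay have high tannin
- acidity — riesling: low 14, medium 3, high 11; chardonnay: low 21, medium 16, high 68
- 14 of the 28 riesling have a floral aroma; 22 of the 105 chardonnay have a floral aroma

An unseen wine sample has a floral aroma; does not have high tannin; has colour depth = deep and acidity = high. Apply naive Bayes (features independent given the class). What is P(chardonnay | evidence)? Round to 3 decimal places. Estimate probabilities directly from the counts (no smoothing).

riesling: (28/133) × (1/28) × (27/28) × (11/28) × (14/28) ≈ 0.00142416
chardonnay: (105/133) × (74/105) × (30/105) × (68/105) × (22/105) ≈ 0.0215707
P(chardonnay | x) = 0.0215707 / 0.02299486 ≈ 0.938

0.938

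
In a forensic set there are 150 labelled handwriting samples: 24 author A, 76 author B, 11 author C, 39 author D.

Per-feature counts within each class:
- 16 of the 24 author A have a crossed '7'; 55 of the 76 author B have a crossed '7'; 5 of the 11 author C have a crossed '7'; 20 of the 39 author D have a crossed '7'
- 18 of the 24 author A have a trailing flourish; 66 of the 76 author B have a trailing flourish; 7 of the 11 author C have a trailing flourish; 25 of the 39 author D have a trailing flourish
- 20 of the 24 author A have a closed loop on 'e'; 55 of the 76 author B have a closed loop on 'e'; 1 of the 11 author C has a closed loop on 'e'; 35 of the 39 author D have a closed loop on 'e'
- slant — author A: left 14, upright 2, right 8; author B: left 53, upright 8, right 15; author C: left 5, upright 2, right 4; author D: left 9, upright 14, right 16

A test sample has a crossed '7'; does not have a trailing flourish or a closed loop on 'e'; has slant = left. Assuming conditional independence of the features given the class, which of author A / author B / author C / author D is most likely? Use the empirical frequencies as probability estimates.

author B

author A: (24/150) × (16/24) × (6/24) × (4/24) × (14/24) ≈ 0.00259259
author B: (76/150) × (55/76) × (10/76) × (21/76) × (53/76) ≈ 0.00929664
author C: (11/150) × (5/11) × (4/11) × (10/11) × (5/11) ≈ 0.00500877
author D: (39/150) × (20/39) × (14/39) × (4/39) × (9/39) ≈ 0.00113286
Highest score → author B.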